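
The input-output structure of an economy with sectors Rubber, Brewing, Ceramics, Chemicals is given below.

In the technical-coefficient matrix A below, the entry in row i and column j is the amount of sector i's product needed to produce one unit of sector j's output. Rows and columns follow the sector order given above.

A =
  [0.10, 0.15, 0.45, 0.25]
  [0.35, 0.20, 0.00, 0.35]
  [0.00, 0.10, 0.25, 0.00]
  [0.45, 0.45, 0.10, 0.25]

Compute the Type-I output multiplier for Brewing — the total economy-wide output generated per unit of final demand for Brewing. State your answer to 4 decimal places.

I − A =
  [   0.90    -0.15    -0.45    -0.25]
  [  -0.35     0.80     0.00    -0.35]
  [   0.00    -0.10     0.75     0.00]
  [  -0.45    -0.45    -0.10     0.75]
Compute the cofactors C_ij = (−1)^(i+j)·(3×3 minor ij) of I−A; the adjugate is their transpose:
adj(I−A) = Cᵀ =
  [ 0.328375   0.205000   0.224375   0.205125]
  [ 0.315000   0.421875   0.229250   0.301875]
  [ 0.042000   0.056250   0.205875   0.040250]
  [ 0.391625   0.383625   0.299625   0.484875]
det(I−A) = Σ_j (I−A)_1j·C_1j = (0.90)(0.328375) + (-0.15)(0.315000) + (-0.45)(0.042000) + (-0.25)(0.391625) = 0.13148125
(I − A)⁻¹ = adj(I−A) / det(I−A) ≈
  [   2.49750     1.55916     1.70652     1.56011]
  [   2.39578     3.20863     1.74359     2.29595]
  [   0.31944     0.42782     1.56581     0.30613]
  [   2.97856     2.91772     2.27884     3.68779]
The output multiplier for sector j is the column-j sum of the Leontief inverse (I − A)⁻¹ = adj(I−A) / det(I−A).
Column 2 of adj(I−A): (0.205000, 0.421875, 0.056250, 0.383625); det(I−A) = 0.13148125.
m_2 = (0.205000 + 0.421875 + 0.056250 + 0.383625) / 0.13148125 = 1.06675 / 0.13148125 ≈ 8.1133.

m_2 = 8.1133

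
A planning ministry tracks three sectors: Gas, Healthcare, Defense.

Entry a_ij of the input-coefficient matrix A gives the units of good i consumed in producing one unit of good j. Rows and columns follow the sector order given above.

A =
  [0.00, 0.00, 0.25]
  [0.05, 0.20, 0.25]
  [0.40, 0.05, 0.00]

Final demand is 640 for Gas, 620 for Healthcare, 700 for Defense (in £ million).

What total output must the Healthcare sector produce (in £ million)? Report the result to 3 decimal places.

I − A =
  [   1.00     0.00    -0.25]
  [  -0.05     0.80    -0.25]
  [  -0.40    -0.05     1.00]
Cofactors of I−A, C_ij = (−1)^(i+j)·(minor ij) (rows/columns in the sector order above):
  C_11 = (0.80)(1.00) − (-0.25)(-0.05) = 0.7875
  C_12 = −[(-0.05)(1.00) − (-0.25)(-0.40)] = 0.1500
  C_13 = (-0.05)(-0.05) − (0.80)(-0.40) = 0.3225
  C_21 = −[(0.00)(1.00) − (-0.25)(-0.05)] = 0.0125
  C_22 = (1.00)(1.00) − (-0.25)(-0.40) = 0.9000
  C_23 = −[(1.00)(-0.05) − (0.00)(-0.40)] = 0.0500
  C_31 = (0.00)(-0.25) − (-0.25)(0.80) = 0.2000
  C_32 = −[(1.00)(-0.25) − (-0.25)(-0.05)] = 0.2625
  C_33 = (1.00)(0.80) − (0.00)(-0.05) = 0.8000
det(I−A) = Σ_j (I−A)_1j·C_1j = (1.00)(0.7875) + (0.00)(0.1500) + (-0.25)(0.3225) = 0.706875
adj(I−A) = Cᵀ =
  [ 0.7875   0.0125   0.2000]
  [ 0.1500   0.9000   0.2625]
  [ 0.3225   0.0500   0.8000]
(I − A)⁻¹ = adj(I−A) / det(I−A) ≈
  [   1.1141     0.0177     0.2829]
  [   0.2122     1.2732     0.3714]
  [   0.4562     0.0707     1.1317]
x = (I − A)⁻¹ d = adj(I−A)·d / det(I−A), with det(I−A) = 0.706875:
  x_1 = (0.7875·640 + 0.0125·620 + 0.2000·700) / 0.706875 = 651.75 / 0.706875 ≈ 922.016
  x_2 = (0.1500·640 + 0.9000·620 + 0.2625·700) / 0.706875 = 837.75 / 0.706875 ≈ 1185.146
  x_3 = (0.3225·640 + 0.0500·620 + 0.8000·700) / 0.706875 = 797.40 / 0.706875 ≈ 1128.064

x_2 = 1185.146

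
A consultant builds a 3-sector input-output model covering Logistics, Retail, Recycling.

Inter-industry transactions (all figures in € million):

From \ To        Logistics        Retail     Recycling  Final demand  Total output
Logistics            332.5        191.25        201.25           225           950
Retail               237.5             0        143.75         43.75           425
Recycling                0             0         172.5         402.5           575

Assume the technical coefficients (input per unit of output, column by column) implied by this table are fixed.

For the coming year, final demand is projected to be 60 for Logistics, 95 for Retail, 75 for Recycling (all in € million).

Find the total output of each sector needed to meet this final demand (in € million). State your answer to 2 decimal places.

x_1 = 283.36, x_2 = 192.62, x_3 = 107.14

Technical coefficients a_ij = z_ij / X_j:
  a_11 = 332.5/950 = 0.35, a_21 = 237.5/950 = 0.25, a_31 = 0/950 = 0.00
  a_12 = 191.25/425 = 0.45, a_22 = 0/425 = 0.00, a_32 = 0/425 = 0.00
  a_13 = 201.25/575 = 0.35, a_23 = 143.75/575 = 0.25, a_33 = 172.5/575 = 0.30
I − A =
  [   0.65    -0.45    -0.35]
  [  -0.25     1.00    -0.25]
  [   0.00     0.00     0.70]
Cofactors of I−A, C_ij = (−1)^(i+j)·(minor ij) (rows/columns in the sector order above):
  C_11 = (1.00)(0.70) − (-0.25)(0.00) = 0.7000
  C_12 = −[(-0.25)(0.70) − (-0.25)(0.00)] = 0.1750
  C_13 = (-0.25)(0.00) − (1.00)(0.00) = 0.0000
  C_21 = −[(-0.45)(0.70) − (-0.35)(0.00)] = 0.3150
  C_22 = (0.65)(0.70) − (-0.35)(0.00) = 0.4550
  C_23 = −[(0.65)(0.00) − (-0.45)(0.00)] = 0.0000
  C_31 = (-0.45)(-0.25) − (-0.35)(1.00) = 0.4625
  C_32 = −[(0.65)(-0.25) − (-0.35)(-0.25)] = 0.2500
  C_33 = (0.65)(1.00) − (-0.45)(-0.25) = 0.5375
det(I−A) = Σ_j (I−A)_1j·C_1j = (0.65)(0.7000) + (-0.45)(0.1750) + (-0.35)(0.0000) = 0.37625
adj(I−A) = Cᵀ =
  [ 0.7000   0.3150   0.4625]
  [ 0.1750   0.4550   0.2500]
  [ 0.0000   0.0000   0.5375]
(I − A)⁻¹ = adj(I−A) / det(I−A) ≈
  [   1.8605     0.8372     1.2292]
  [   0.4651     1.2093     0.6645]
  [   0.0000     0.0000     1.4286]
x = (I − A)⁻¹ d = adj(I−A)·d / det(I−A), with det(I−A) = 0.37625:
  x_1 = (0.7000·60 + 0.3150·95 + 0.4625·75) / 0.37625 = 106.6125 / 0.37625 ≈ 283.36
  x_2 = (0.1750·60 + 0.4550·95 + 0.2500·75) / 0.37625 = 72.475 / 0.37625 ≈ 192.62
  x_3 = (0.0000·60 + 0.0000·95 + 0.5375·75) / 0.37625 = 40.3125 / 0.37625 ≈ 107.14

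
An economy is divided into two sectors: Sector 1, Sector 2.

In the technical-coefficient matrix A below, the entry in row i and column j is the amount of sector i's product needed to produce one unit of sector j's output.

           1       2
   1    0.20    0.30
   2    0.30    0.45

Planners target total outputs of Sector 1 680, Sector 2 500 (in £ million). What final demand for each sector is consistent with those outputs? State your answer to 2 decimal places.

d_1 = 394.00, d_2 = 71.00

I − A =
  [   0.80    -0.30]
  [  -0.30     0.55]
d = (I − A) x:
  d_1 = (+0.80)·680 + (-0.30)·500 = 394.00
  d_2 = (-0.30)·680 + (+0.55)·500 = 71.00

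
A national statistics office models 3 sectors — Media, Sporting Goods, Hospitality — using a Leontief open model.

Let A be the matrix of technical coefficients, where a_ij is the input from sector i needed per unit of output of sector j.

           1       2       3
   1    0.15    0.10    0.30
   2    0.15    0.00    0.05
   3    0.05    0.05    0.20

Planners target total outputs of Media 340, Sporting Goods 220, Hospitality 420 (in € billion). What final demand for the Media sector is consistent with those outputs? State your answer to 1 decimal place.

d_1 = 141.0

I − A =
  [   0.85    -0.10    -0.30]
  [  -0.15     1.00    -0.05]
  [  -0.05    -0.05     0.80]
d = (I − A) x:
  d_1 = (+0.85)·340 + (-0.10)·220 + (-0.30)·420 = 141.0
  d_2 = (-0.15)·340 + (+1.00)·220 + (-0.05)·420 = 148.0
  d_3 = (-0.05)·340 + (-0.05)·220 + (+0.80)·420 = 308.0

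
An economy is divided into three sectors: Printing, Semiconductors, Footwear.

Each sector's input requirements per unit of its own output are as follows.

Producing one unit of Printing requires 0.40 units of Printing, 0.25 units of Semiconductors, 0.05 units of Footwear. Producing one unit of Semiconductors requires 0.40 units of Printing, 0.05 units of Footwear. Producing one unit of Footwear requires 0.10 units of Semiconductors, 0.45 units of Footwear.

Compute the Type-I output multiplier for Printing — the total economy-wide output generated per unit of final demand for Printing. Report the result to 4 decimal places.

m_P = 2.7778

I − A =
  [   0.60    -0.40     0.00]
  [  -0.25     1.00    -0.10]
  [  -0.05    -0.05     0.55]
Cofactors of I−A, C_ij = (−1)^(i+j)·(minor ij) (rows/columns in the sector order above):
  C_11 = (1.00)(0.55) − (-0.10)(-0.05) = 0.5450
  C_12 = −[(-0.25)(0.55) − (-0.10)(-0.05)] = 0.1425
  C_13 = (-0.25)(-0.05) − (1.00)(-0.05) = 0.0625
  C_21 = −[(-0.40)(0.55) − (0.00)(-0.05)] = 0.2200
  C_22 = (0.60)(0.55) − (0.00)(-0.05) = 0.3300
  C_23 = −[(0.60)(-0.05) − (-0.40)(-0.05)] = 0.0500
  C_31 = (-0.40)(-0.10) − (0.00)(1.00) = 0.0400
  C_32 = −[(0.60)(-0.10) − (0.00)(-0.25)] = 0.0600
  C_33 = (0.60)(1.00) − (-0.40)(-0.25) = 0.5000
det(I−A) = Σ_j (I−A)_1j·C_1j = (0.60)(0.5450) + (-0.40)(0.1425) + (0.00)(0.0625) = 0.2700
adj(I−A) = Cᵀ =
  [ 0.5450   0.2200   0.0400]
  [ 0.1425   0.3300   0.0600]
  [ 0.0625   0.0500   0.5000]
(I − A)⁻¹ = adj(I−A) / det(I−A) ≈
  [   2.01852     0.81481     0.14815]
  [   0.52778     1.22222     0.22222]
  [   0.23148     0.18519     1.85185]
The output multiplier for sector j is the column-j sum of the Leontief inverse (I − A)⁻¹ = adj(I−A) / det(I−A).
Column P of adj(I−A): (0.5450, 0.1425, 0.0625); det(I−A) = 0.2700.
m_P = (0.5450 + 0.1425 + 0.0625) / 0.2700 = 0.75 / 0.2700 ≈ 2.7778.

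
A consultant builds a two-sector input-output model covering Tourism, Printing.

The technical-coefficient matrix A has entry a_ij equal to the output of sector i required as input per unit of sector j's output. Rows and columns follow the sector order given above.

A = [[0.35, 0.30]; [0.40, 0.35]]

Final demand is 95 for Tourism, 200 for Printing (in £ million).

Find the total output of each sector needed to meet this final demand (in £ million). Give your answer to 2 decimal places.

x_T = 402.48, x_P = 555.37

I − A =
  [   0.65    -0.30]
  [  -0.40     0.65]
det(I−A) = (0.65)(0.65) − (-0.30)(-0.40) = 0.3025
adj(I−A) = [[0.65, 0.30], [0.40, 0.65]]
(I − A)⁻¹ = adj(I−A) / det(I−A) ≈
  [   2.1488     0.9917]
  [   1.3223     2.1488]
x = (I − A)⁻¹ d = adj(I−A)·d / det(I−A), with det(I−A) = 0.3025:
  x_T = (0.65·95 + 0.30·200) / 0.3025 = 121.75 / 0.3025 ≈ 402.48
  x_P = (0.40·95 + 0.65·200) / 0.3025 = 168.00 / 0.3025 ≈ 555.37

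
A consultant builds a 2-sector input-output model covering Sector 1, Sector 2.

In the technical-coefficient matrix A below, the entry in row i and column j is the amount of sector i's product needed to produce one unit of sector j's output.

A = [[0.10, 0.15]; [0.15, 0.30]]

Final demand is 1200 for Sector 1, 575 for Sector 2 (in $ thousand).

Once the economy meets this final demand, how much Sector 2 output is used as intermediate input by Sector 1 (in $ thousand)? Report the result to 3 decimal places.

I − A =
  [   0.90    -0.15]
  [  -0.15     0.70]
det(I−A) = (0.90)(0.70) − (-0.15)(-0.15) = 0.6075
adj(I−A) = [[0.70, 0.15], [0.15, 0.90]]
(I − A)⁻¹ = adj(I−A) / det(I−A) ≈
  [   1.1523     0.2469]
  [   0.2469     1.4815]
First solve x = (I − A)⁻¹ d = adj(I−A)·d / det(I−A); in particular x_1 = (0.70·1200 + 0.15·575) / 0.6075 = 926.25 / 0.6075 ≈ 1524.69136.
Intermediate flow from 2 to 1: z_21 = a_21 · x_1 = 0.15 × 926.25 / 0.6075 = 138.9375 / 0.6075 ≈ 228.704.

z_21 = 228.704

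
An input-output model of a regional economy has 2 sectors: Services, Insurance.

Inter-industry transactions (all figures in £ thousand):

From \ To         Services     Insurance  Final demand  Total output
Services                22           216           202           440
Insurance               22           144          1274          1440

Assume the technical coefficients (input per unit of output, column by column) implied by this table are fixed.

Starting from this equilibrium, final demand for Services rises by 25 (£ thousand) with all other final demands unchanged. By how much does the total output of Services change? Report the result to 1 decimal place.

Technical coefficients a_ij = z_ij / X_j:
  a_11 = 22/440 = 0.05, a_21 = 22/440 = 0.05
  a_12 = 216/1440 = 0.15, a_22 = 144/1440 = 0.10
I − A =
  [   0.95    -0.15]
  [  -0.05     0.90]
det(I−A) = (0.95)(0.90) − (-0.15)(-0.05) = 0.8475
adj(I−A) = [[0.90, 0.15], [0.05, 0.95]]
(I − A)⁻¹ = adj(I−A) / det(I−A) ≈
  [   1.0619     0.1770]
  [   0.0590     1.1209]
Δx = (I − A)⁻¹ Δd with Δd having +25 in the Services component and 0 elsewhere.
So Δx_1 = L_11 · (+25), where L_11 = adj(I−A)_11 / det(I−A) = 0.90 / 0.8475.
Δx_1 = 0.90 × (+25) / 0.8475 = 22.50 / 0.8475 ≈ 26.5.

Δx_1 = 26.5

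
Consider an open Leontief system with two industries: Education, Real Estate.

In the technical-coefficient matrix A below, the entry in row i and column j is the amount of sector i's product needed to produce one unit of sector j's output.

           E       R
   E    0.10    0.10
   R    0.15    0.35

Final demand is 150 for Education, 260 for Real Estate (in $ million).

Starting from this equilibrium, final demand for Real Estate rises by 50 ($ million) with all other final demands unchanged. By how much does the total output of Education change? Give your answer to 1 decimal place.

Δx_E = 8.8

I − A =
  [   0.90    -0.10]
  [  -0.15     0.65]
det(I−A) = (0.90)(0.65) − (-0.10)(-0.15) = 0.5700
adj(I−A) = [[0.65, 0.10], [0.15, 0.90]]
(I − A)⁻¹ = adj(I−A) / det(I−A) ≈
  [   1.1404     0.1754]
  [   0.2632     1.5789]
Δx = (I − A)⁻¹ Δd with Δd having +50 in the Real Estate component and 0 elsewhere.
So Δx_E = L_ER · (+50), where L_ER = adj(I−A)_ER / det(I−A) = 0.10 / 0.5700.
Δx_E = 0.10 × (+50) / 0.5700 = 5.00 / 0.5700 ≈ 8.8.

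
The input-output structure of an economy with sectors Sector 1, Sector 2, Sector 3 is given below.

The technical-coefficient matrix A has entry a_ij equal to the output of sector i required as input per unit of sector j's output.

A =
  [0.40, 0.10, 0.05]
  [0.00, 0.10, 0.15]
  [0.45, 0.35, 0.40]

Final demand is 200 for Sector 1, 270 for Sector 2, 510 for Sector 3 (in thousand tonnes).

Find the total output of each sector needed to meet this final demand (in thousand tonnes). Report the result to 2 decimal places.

x_1 = 561.30, x_2 = 566.95, x_3 = 1601.69

I − A =
  [   0.60    -0.10    -0.05]
  [   0.00     0.90    -0.15]
  [  -0.45    -0.35     0.60]
Cofactors of I−A, C_ij = (−1)^(i+j)·(minor ij) (rows/columns in the sector order above):
  C_11 = (0.90)(0.60) − (-0.15)(-0.35) = 0.4875
  C_12 = −[(0.00)(0.60) − (-0.15)(-0.45)] = 0.0675
  C_13 = (0.00)(-0.35) − (0.90)(-0.45) = 0.4050
  C_21 = −[(-0.10)(0.60) − (-0.05)(-0.35)] = 0.0775
  C_22 = (0.60)(0.60) − (-0.05)(-0.45) = 0.3375
  C_23 = −[(0.60)(-0.35) − (-0.10)(-0.45)] = 0.2550
  C_31 = (-0.10)(-0.15) − (-0.05)(0.90) = 0.0600
  C_32 = −[(0.60)(-0.15) − (-0.05)(0.00)] = 0.0900
  C_33 = (0.60)(0.90) − (-0.10)(0.00) = 0.5400
det(I−A) = Σ_j (I−A)_1j·C_1j = (0.60)(0.4875) + (-0.10)(0.0675) + (-0.05)(0.4050) = 0.2655
adj(I−A) = Cᵀ =
  [ 0.4875   0.0775   0.0600]
  [ 0.0675   0.3375   0.0900]
  [ 0.4050   0.2550   0.5400]
(I − A)⁻¹ = adj(I−A) / det(I−A) ≈
  [   1.8362     0.2919     0.2260]
  [   0.2542     1.2712     0.3390]
  [   1.5254     0.9605     2.0339]
x = (I − A)⁻¹ d = adj(I−A)·d / det(I−A), with det(I−A) = 0.2655:
  x_1 = (0.4875·200 + 0.0775·270 + 0.0600·510) / 0.2655 = 149.025 / 0.2655 ≈ 561.30
  x_2 = (0.0675·200 + 0.3375·270 + 0.0900·510) / 0.2655 = 150.525 / 0.2655 ≈ 566.95
  x_3 = (0.4050·200 + 0.2550·270 + 0.5400·510) / 0.2655 = 425.25 / 0.2655 ≈ 1601.69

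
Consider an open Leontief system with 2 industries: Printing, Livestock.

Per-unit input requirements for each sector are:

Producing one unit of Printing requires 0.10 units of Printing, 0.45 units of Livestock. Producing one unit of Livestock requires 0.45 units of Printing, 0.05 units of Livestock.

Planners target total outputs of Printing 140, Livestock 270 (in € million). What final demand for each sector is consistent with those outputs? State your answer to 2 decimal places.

I − A =
  [   0.90    -0.45]
  [  -0.45     0.95]
d = (I − A) x:
  d_P = (+0.90)·140 + (-0.45)·270 = 4.50
  d_L = (-0.45)·140 + (+0.95)·270 = 193.50

d_P = 4.50, d_L = 193.50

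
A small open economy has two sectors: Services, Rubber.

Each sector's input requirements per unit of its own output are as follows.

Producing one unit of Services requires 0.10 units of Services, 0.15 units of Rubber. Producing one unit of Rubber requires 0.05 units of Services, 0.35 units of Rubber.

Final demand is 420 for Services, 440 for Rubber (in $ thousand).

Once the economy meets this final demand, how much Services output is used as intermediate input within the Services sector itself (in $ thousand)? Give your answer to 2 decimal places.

z_11 = 51.08

I − A =
  [   0.90    -0.05]
  [  -0.15     0.65]
det(I−A) = (0.90)(0.65) − (-0.05)(-0.15) = 0.5775
adj(I−A) = [[0.65, 0.05], [0.15, 0.90]]
(I − A)⁻¹ = adj(I−A) / det(I−A) ≈
  [   1.1255     0.0866]
  [   0.2597     1.5584]
First solve x = (I − A)⁻¹ d = adj(I−A)·d / det(I−A); in particular x_1 = (0.65·420 + 0.05·440) / 0.5775 = 295.00 / 0.5775 ≈ 510.8225.
Intermediate flow from 1 to 1: z_11 = a_11 · x_1 = 0.10 × 295.00 / 0.5775 = 29.50 / 0.5775 ≈ 51.08.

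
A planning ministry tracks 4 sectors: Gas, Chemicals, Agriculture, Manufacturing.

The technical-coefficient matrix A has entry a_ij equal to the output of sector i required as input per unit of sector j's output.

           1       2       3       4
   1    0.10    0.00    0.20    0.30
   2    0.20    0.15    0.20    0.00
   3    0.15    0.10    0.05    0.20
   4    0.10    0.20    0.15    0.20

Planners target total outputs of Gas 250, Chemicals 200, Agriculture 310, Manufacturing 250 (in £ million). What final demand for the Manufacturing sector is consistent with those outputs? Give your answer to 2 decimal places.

d_4 = 88.50

I − A =
  [   0.90     0.00    -0.20    -0.30]
  [  -0.20     0.85    -0.20     0.00]
  [  -0.15    -0.10     0.95    -0.20]
  [  -0.10    -0.20    -0.15     0.80]
d = (I − A) x:
  d_1 = (+0.90)·250 + (+0.00)·200 + (-0.20)·310 + (-0.30)·250 = 88.00
  d_2 = (-0.20)·250 + (+0.85)·200 + (-0.20)·310 + (+0.00)·250 = 58.00
  d_3 = (-0.15)·250 + (-0.10)·200 + (+0.95)·310 + (-0.20)·250 = 187.00
  d_4 = (-0.10)·250 + (-0.20)·200 + (-0.15)·310 + (+0.80)·250 = 88.50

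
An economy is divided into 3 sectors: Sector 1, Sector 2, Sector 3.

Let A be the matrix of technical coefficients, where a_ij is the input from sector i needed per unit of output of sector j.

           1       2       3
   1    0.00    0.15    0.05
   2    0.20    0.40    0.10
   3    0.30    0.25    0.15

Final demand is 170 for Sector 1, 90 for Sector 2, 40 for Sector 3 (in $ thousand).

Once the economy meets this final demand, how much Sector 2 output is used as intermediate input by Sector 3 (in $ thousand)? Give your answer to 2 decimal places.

z_23 = 19.94

I − A =
  [   1.00    -0.15    -0.05]
  [  -0.20     0.60    -0.10]
  [  -0.30    -0.25     0.85]
Cofactors of I−A, C_ij = (−1)^(i+j)·(minor ij) (rows/columns in the sector order above):
  C_11 = (0.60)(0.85) − (-0.10)(-0.25) = 0.4850
  C_12 = −[(-0.20)(0.85) − (-0.10)(-0.30)] = 0.2000
  C_13 = (-0.20)(-0.25) − (0.60)(-0.30) = 0.2300
  C_21 = −[(-0.15)(0.85) − (-0.05)(-0.25)] = 0.1400
  C_22 = (1.00)(0.85) − (-0.05)(-0.30) = 0.8350
  C_23 = −[(1.00)(-0.25) − (-0.15)(-0.30)] = 0.2950
  C_31 = (-0.15)(-0.10) − (-0.05)(0.60) = 0.0450
  C_32 = −[(1.00)(-0.10) − (-0.05)(-0.20)] = 0.1100
  C_33 = (1.00)(0.60) − (-0.15)(-0.20) = 0.5700
det(I−A) = Σ_j (I−A)_1j·C_1j = (1.00)(0.4850) + (-0.15)(0.2000) + (-0.05)(0.2300) = 0.4435
adj(I−A) = Cᵀ =
  [ 0.4850   0.1400   0.0450]
  [ 0.2000   0.8350   0.1100]
  [ 0.2300   0.2950   0.5700]
(I − A)⁻¹ = adj(I−A) / det(I−A) ≈
  [   1.0936     0.3157     0.1015]
  [   0.4510     1.8828     0.2480]
  [   0.5186     0.6652     1.2852]
First solve x = (I − A)⁻¹ d = adj(I−A)·d / det(I−A); in particular x_3 = (0.2300·170 + 0.2950·90 + 0.5700·40) / 0.4435 = 88.45 / 0.4435 ≈ 199.4363.
Intermediate flow from 2 to 3: z_23 = a_23 · x_3 = 0.10 × 88.45 / 0.4435 = 8.845 / 0.4435 ≈ 19.94.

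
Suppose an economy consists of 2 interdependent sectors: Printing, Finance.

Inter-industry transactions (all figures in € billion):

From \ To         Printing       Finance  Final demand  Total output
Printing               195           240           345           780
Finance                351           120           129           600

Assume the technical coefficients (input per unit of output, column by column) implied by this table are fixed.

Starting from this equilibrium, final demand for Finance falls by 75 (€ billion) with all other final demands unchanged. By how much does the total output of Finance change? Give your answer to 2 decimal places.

Δx_F = -133.93

Technical coefficients a_ij = z_ij / X_j:
  a_PP = 195/780 = 0.25, a_FP = 351/780 = 0.45
  a_PF = 240/600 = 0.40, a_FF = 120/600 = 0.20
I − A =
  [   0.75    -0.40]
  [  -0.45     0.80]
det(I−A) = (0.75)(0.80) − (-0.40)(-0.45) = 0.4200
adj(I−A) = [[0.80, 0.40], [0.45, 0.75]]
(I − A)⁻¹ = adj(I−A) / det(I−A) ≈
  [   1.9048     0.9524]
  [   1.0714     1.7857]
Δx = (I − A)⁻¹ Δd with Δd having -75 in the Finance component and 0 elsewhere.
So Δx_F = L_FF · (-75), where L_FF = adj(I−A)_FF / det(I−A) = 0.75 / 0.4200.
Δx_F = 0.75 × (-75) / 0.4200 = -56.25 / 0.4200 ≈ -133.93.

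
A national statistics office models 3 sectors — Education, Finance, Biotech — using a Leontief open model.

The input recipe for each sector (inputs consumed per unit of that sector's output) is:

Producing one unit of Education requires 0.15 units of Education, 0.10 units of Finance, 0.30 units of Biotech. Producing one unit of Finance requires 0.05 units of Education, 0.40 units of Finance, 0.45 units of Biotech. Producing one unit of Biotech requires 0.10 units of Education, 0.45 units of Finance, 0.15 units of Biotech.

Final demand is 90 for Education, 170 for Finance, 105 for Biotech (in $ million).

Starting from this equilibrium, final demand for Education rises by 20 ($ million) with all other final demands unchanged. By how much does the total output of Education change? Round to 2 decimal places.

Δx_E = 26.99

I − A =
  [   0.85    -0.05    -0.10]
  [  -0.10     0.60    -0.45]
  [  -0.30    -0.45     0.85]
Cofactors of I−A, C_ij = (−1)^(i+j)·(minor ij) (rows/columns in the sector order above):
  C_11 = (0.60)(0.85) − (-0.45)(-0.45) = 0.3075
  C_12 = −[(-0.10)(0.85) − (-0.45)(-0.30)] = 0.2200
  C_13 = (-0.10)(-0.45) − (0.60)(-0.30) = 0.2250
  C_21 = −[(-0.05)(0.85) − (-0.10)(-0.45)] = 0.0875
  C_22 = (0.85)(0.85) − (-0.10)(-0.30) = 0.6925
  C_23 = −[(0.85)(-0.45) − (-0.05)(-0.30)] = 0.3975
  C_31 = (-0.05)(-0.45) − (-0.10)(0.60) = 0.0825
  C_32 = −[(0.85)(-0.45) − (-0.10)(-0.10)] = 0.3925
  C_33 = (0.85)(0.60) − (-0.05)(-0.10) = 0.5050
det(I−A) = Σ_j (I−A)_1j·C_1j = (0.85)(0.3075) + (-0.05)(0.2200) + (-0.10)(0.2250) = 0.227875
adj(I−A) = Cᵀ =
  [ 0.3075   0.0875   0.0825]
  [ 0.2200   0.6925   0.3925]
  [ 0.2250   0.3975   0.5050]
(I − A)⁻¹ = adj(I−A) / det(I−A) ≈
  [   1.3494     0.3840     0.3620]
  [   0.9654     3.0389     1.7224]
  [   0.9874     1.7444     2.2161]
Δx = (I − A)⁻¹ Δd with Δd having +20 in the Education component and 0 elsewhere.
So Δx_E = L_EE · (+20), where L_EE = adj(I−A)_EE / det(I−A) = 0.3075 / 0.227875.
Δx_E = 0.3075 × (+20) / 0.227875 = 6.15 / 0.227875 ≈ 26.99.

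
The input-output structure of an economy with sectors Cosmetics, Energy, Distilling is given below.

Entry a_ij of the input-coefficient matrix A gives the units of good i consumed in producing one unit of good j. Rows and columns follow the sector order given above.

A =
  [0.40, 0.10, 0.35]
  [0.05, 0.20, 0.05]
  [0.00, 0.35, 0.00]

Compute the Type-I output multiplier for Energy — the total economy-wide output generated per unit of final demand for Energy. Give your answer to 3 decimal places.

I − A =
  [   0.60    -0.10    -0.35]
  [  -0.05     0.80    -0.05]
  [   0.00    -0.35     1.00]
Cofactors of I−A, C_ij = (−1)^(i+j)·(minor ij) (rows/columns in the sector order above):
  C_11 = (0.80)(1.00) − (-0.05)(-0.35) = 0.7825
  C_12 = −[(-0.05)(1.00) − (-0.05)(0.00)] = 0.0500
  C_13 = (-0.05)(-0.35) − (0.80)(0.00) = 0.0175
  C_21 = −[(-0.10)(1.00) − (-0.35)(-0.35)] = 0.2225
  C_22 = (0.60)(1.00) − (-0.35)(0.00) = 0.6000
  C_23 = −[(0.60)(-0.35) − (-0.10)(0.00)] = 0.2100
  C_31 = (-0.10)(-0.05) − (-0.35)(0.80) = 0.2850
  C_32 = −[(0.60)(-0.05) − (-0.35)(-0.05)] = 0.0475
  C_33 = (0.60)(0.80) − (-0.10)(-0.05) = 0.4750
det(I−A) = Σ_j (I−A)_1j·C_1j = (0.60)(0.7825) + (-0.10)(0.0500) + (-0.35)(0.0175) = 0.458375
adj(I−A) = Cᵀ =
  [ 0.7825   0.2225   0.2850]
  [ 0.0500   0.6000   0.0475]
  [ 0.0175   0.2100   0.4750]
(I − A)⁻¹ = adj(I−A) / det(I−A) ≈
  [   1.7071     0.4854     0.6218]
  [   0.1091     1.3090     0.1036]
  [   0.0382     0.4581     1.0363]
The output multiplier for sector j is the column-j sum of the Leontief inverse (I − A)⁻¹ = adj(I−A) / det(I−A).
Column 2 of adj(I−A): (0.2225, 0.6000, 0.2100); det(I−A) = 0.458375.
m_2 = (0.2225 + 0.6000 + 0.2100) / 0.458375 = 1.0325 / 0.458375 ≈ 2.253.

m_2 = 2.253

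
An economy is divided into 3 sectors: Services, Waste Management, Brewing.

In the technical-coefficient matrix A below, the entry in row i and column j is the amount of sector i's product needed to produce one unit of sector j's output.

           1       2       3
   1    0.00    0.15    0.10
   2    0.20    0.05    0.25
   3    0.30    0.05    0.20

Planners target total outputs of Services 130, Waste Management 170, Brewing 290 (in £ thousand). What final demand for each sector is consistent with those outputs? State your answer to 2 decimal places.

I − A =
  [   1.00    -0.15    -0.10]
  [  -0.20     0.95    -0.25]
  [  -0.30    -0.05     0.80]
d = (I − A) x:
  d_1 = (+1.00)·130 + (-0.15)·170 + (-0.10)·290 = 75.50
  d_2 = (-0.20)·130 + (+0.95)·170 + (-0.25)·290 = 63.00
  d_3 = (-0.30)·130 + (-0.05)·170 + (+0.80)·290 = 184.50

d_1 = 75.50, d_2 = 63.00, d_3 = 184.50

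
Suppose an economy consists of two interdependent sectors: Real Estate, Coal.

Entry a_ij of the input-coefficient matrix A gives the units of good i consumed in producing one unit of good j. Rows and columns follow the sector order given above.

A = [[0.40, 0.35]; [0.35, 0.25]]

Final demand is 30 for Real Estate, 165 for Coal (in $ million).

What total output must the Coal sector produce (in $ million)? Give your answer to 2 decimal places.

I − A =
  [   0.60    -0.35]
  [  -0.35     0.75]
det(I−A) = (0.60)(0.75) − (-0.35)(-0.35) = 0.3275
adj(I−A) = [[0.75, 0.35], [0.35, 0.60]]
(I − A)⁻¹ = adj(I−A) / det(I−A) ≈
  [   2.2901     1.0687]
  [   1.0687     1.8321]
x = (I − A)⁻¹ d = adj(I−A)·d / det(I−A), with det(I−A) = 0.3275:
  x_1 = (0.75·30 + 0.35·165) / 0.3275 = 80.25 / 0.3275 ≈ 245.04
  x_2 = (0.35·30 + 0.60·165) / 0.3275 = 109.50 / 0.3275 ≈ 334.35

x_2 = 334.35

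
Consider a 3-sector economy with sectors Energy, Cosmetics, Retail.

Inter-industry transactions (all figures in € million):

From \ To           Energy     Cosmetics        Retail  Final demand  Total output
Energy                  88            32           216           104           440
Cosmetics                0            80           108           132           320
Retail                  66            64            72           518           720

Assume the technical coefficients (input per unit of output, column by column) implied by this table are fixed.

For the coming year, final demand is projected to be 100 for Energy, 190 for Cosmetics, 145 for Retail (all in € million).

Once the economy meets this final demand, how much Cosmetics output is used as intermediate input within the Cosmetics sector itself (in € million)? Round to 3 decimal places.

z_22 = 77.031

Technical coefficients a_ij = z_ij / X_j:
  a_11 = 88/440 = 0.20, a_21 = 0/440 = 0.00, a_31 = 66/440 = 0.15
  a_12 = 32/320 = 0.10, a_22 = 80/320 = 0.25, a_32 = 64/320 = 0.20
  a_13 = 216/720 = 0.30, a_23 = 108/720 = 0.15, a_33 = 72/720 = 0.10
I − A =
  [   0.80    -0.10    -0.30]
  [   0.00     0.75    -0.15]
  [  -0.15    -0.20     0.90]
Cofactors of I−A, C_ij = (−1)^(i+j)·(minor ij) (rows/columns in the sector order above):
  C_11 = (0.75)(0.90) − (-0.15)(-0.20) = 0.6450
  C_12 = −[(0.00)(0.90) − (-0.15)(-0.15)] = 0.0225
  C_13 = (0.00)(-0.20) − (0.75)(-0.15) = 0.1125
  C_21 = −[(-0.10)(0.90) − (-0.30)(-0.20)] = 0.1500
  C_22 = (0.80)(0.90) − (-0.30)(-0.15) = 0.6750
  C_23 = −[(0.80)(-0.20) − (-0.10)(-0.15)] = 0.1750
  C_31 = (-0.10)(-0.15) − (-0.30)(0.75) = 0.2400
  C_32 = −[(0.80)(-0.15) − (-0.30)(0.00)] = 0.1200
  C_33 = (0.80)(0.75) − (-0.10)(0.00) = 0.6000
det(I−A) = Σ_j (I−A)_1j·C_1j = (0.80)(0.6450) + (-0.10)(0.0225) + (-0.30)(0.1125) = 0.4800
adj(I−A) = Cᵀ =
  [ 0.6450   0.1500   0.2400]
  [ 0.0225   0.6750   0.1200]
  [ 0.1125   0.1750   0.6000]
(I − A)⁻¹ = adj(I−A) / det(I−A) ≈
  [   1.3438     0.3125     0.5000]
  [   0.0469     1.4063     0.2500]
  [   0.2344     0.3646     1.2500]
First solve x = (I − A)⁻¹ d = adj(I−A)·d / det(I−A); in particular x_2 = (0.0225·100 + 0.6750·190 + 0.1200·145) / 0.4800 = 147.90 / 0.4800 = 308.12500.
Intermediate flow from 2 to 2: z_22 = a_22 · x_2 = 0.25 × 147.90 / 0.4800 = 36.975 / 0.4800 ≈ 77.031.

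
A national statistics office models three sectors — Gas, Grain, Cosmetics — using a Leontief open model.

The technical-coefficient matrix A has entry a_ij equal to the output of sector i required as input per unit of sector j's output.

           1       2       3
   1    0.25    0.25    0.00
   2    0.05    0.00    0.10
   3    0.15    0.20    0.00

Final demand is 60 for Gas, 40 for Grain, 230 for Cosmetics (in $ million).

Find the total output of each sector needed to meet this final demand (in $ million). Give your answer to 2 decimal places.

x_1 = 103.72, x_2 = 71.17, x_3 = 259.79

I − A =
  [   0.75    -0.25     0.00]
  [  -0.05     1.00    -0.10]
  [  -0.15    -0.20     1.00]
Cofactors of I−A, C_ij = (−1)^(i+j)·(minor ij) (rows/columns in the sector order above):
  C_11 = (1.00)(1.00) − (-0.10)(-0.20) = 0.9800
  C_12 = −[(-0.05)(1.00) − (-0.10)(-0.15)] = 0.0650
  C_13 = (-0.05)(-0.20) − (1.00)(-0.15) = 0.1600
  C_21 = −[(-0.25)(1.00) − (0.00)(-0.20)] = 0.2500
  C_22 = (0.75)(1.00) − (0.00)(-0.15) = 0.7500
  C_23 = −[(0.75)(-0.20) − (-0.25)(-0.15)] = 0.1875
  C_31 = (-0.25)(-0.10) − (0.00)(1.00) = 0.0250
  C_32 = −[(0.75)(-0.10) − (0.00)(-0.05)] = 0.0750
  C_33 = (0.75)(1.00) − (-0.25)(-0.05) = 0.7375
det(I−A) = Σ_j (I−A)_1j·C_1j = (0.75)(0.9800) + (-0.25)(0.0650) + (0.00)(0.1600) = 0.71875
adj(I−A) = Cᵀ =
  [ 0.9800   0.2500   0.0250]
  [ 0.0650   0.7500   0.0750]
  [ 0.1600   0.1875   0.7375]
(I − A)⁻¹ = adj(I−A) / det(I−A) ≈
  [   1.3635     0.3478     0.0348]
  [   0.0904     1.0435     0.1043]
  [   0.2226     0.2609     1.0261]
x = (I − A)⁻¹ d = adj(I−A)·d / det(I−A), with det(I−A) = 0.71875:
  x_1 = (0.9800·60 + 0.2500·40 + 0.0250·230) / 0.71875 = 74.55 / 0.71875 ≈ 103.72
  x_2 = (0.0650·60 + 0.7500·40 + 0.0750·230) / 0.71875 = 51.15 / 0.71875 ≈ 71.17
  x_3 = (0.1600·60 + 0.1875·40 + 0.7375·230) / 0.71875 = 186.725 / 0.71875 ≈ 259.79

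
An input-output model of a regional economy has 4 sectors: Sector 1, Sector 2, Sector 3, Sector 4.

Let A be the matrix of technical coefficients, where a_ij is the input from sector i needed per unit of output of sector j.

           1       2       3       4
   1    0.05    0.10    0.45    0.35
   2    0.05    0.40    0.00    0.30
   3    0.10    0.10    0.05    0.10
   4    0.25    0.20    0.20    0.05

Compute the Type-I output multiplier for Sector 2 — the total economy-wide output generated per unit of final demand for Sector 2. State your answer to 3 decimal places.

m_2 = 3.716

I − A =
  [   0.95    -0.10    -0.45    -0.35]
  [  -0.05     0.60     0.00    -0.30]
  [  -0.10    -0.10     0.95    -0.10]
  [  -0.25    -0.20    -0.20     0.95]
Compute the cofactors C_ij = (−1)^(i+j)·(3×3 minor ij) of I−A; the adjugate is their transpose:
adj(I−A) = Cᵀ =
  [ 0.466500   0.213500   0.277500   0.268500]
  [ 0.121375   0.694250   0.115625   0.276125]
  [ 0.079250   0.119500   0.416250   0.110750]
  [ 0.165000   0.227500   0.185000   0.507500]
det(I−A) = Σ_j (I−A)_1j·C_1j = (0.95)(0.466500) + (-0.10)(0.121375) + (-0.45)(0.079250) + (-0.35)(0.165000) = 0.337625
(I − A)⁻¹ = adj(I−A) / det(I−A) ≈
  [   1.3817     0.6324     0.8219     0.7953]
  [   0.3595     2.0563     0.3425     0.8178]
  [   0.2347     0.3539     1.2329     0.3280]
  [   0.4887     0.6738     0.5479     1.5031]
The output multiplier for sector j is the column-j sum of the Leontief inverse (I − A)⁻¹ = adj(I−A) / det(I−A).
Column 2 of adj(I−A): (0.213500, 0.694250, 0.119500, 0.227500); det(I−A) = 0.337625.
m_2 = (0.213500 + 0.694250 + 0.119500 + 0.227500) / 0.337625 = 1.25475 / 0.337625 ≈ 3.716.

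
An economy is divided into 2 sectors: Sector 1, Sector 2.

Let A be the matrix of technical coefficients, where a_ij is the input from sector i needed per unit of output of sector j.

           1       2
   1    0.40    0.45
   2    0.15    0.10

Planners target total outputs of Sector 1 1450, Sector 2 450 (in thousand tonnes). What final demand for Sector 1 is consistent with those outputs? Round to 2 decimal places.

I − A =
  [   0.60    -0.45]
  [  -0.15     0.90]
d = (I − A) x:
  d_1 = (+0.60)·1450 + (-0.45)·450 = 667.50
  d_2 = (-0.15)·1450 + (+0.90)·450 = 187.50

d_1 = 667.50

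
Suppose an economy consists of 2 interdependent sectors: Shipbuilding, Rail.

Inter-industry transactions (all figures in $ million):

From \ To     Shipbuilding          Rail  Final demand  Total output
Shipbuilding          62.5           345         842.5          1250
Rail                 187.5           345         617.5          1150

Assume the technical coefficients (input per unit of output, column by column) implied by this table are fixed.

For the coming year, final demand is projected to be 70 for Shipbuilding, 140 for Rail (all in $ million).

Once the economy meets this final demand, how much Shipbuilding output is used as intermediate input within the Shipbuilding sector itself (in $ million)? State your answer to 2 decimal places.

z_11 = 7.34

Technical coefficients a_ij = z_ij / X_j:
  a_11 = 62.5/1250 = 0.05, a_21 = 187.5/1250 = 0.15
  a_12 = 345/1150 = 0.30, a_22 = 345/1150 = 0.30
I − A =
  [   0.95    -0.30]
  [  -0.15     0.70]
det(I−A) = (0.95)(0.70) − (-0.30)(-0.15) = 0.6200
adj(I−A) = [[0.70, 0.30], [0.15, 0.95]]
(I − A)⁻¹ = adj(I−A) / det(I−A) ≈
  [   1.1290     0.4839]
  [   0.2419     1.5323]
First solve x = (I − A)⁻¹ d = adj(I−A)·d / det(I−A); in particular x_1 = (0.70·70 + 0.30·140) / 0.6200 = 91.00 / 0.6200 ≈ 146.7742.
Intermediate flow from 1 to 1: z_11 = a_11 · x_1 = 0.05 × 91.00 / 0.6200 = 4.55 / 0.6200 ≈ 7.34.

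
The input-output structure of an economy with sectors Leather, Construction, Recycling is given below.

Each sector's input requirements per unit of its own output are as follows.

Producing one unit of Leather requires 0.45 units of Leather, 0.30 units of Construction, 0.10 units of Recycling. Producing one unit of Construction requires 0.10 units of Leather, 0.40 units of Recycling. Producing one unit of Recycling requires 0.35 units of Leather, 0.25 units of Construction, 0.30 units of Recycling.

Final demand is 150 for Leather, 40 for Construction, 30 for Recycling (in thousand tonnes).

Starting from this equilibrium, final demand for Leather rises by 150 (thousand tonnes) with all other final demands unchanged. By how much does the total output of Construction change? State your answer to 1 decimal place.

Δx_2 = 153.6

I − A =
  [   0.55    -0.10    -0.35]
  [  -0.30     1.00    -0.25]
  [  -0.10    -0.40     0.70]
Cofactors of I−A, C_ij = (−1)^(i+j)·(minor ij) (rows/columns in the sector order above):
  C_11 = (1.00)(0.70) − (-0.25)(-0.40) = 0.6000
  C_12 = −[(-0.30)(0.70) − (-0.25)(-0.10)] = 0.2350
  C_13 = (-0.30)(-0.40) − (1.00)(-0.10) = 0.2200
  C_21 = −[(-0.10)(0.70) − (-0.35)(-0.40)] = 0.2100
  C_22 = (0.55)(0.70) − (-0.35)(-0.10) = 0.3500
  C_23 = −[(0.55)(-0.40) − (-0.10)(-0.10)] = 0.2300
  C_31 = (-0.10)(-0.25) − (-0.35)(1.00) = 0.3750
  C_32 = −[(0.55)(-0.25) − (-0.35)(-0.30)] = 0.2425
  C_33 = (0.55)(1.00) − (-0.10)(-0.30) = 0.5200
det(I−A) = Σ_j (I−A)_1j·C_1j = (0.55)(0.6000) + (-0.10)(0.2350) + (-0.35)(0.2200) = 0.2295
adj(I−A) = Cᵀ =
  [ 0.6000   0.2100   0.3750]
  [ 0.2350   0.3500   0.2425]
  [ 0.2200   0.2300   0.5200]
(I − A)⁻¹ = adj(I−A) / det(I−A) ≈
  [   2.6144     0.9150     1.6340]
  [   1.0240     1.5251     1.0566]
  [   0.9586     1.0022     2.2658]
Δx = (I − A)⁻¹ Δd with Δd having +150 in the Leather component and 0 elsewhere.
So Δx_2 = L_21 · (+150), where L_21 = adj(I−A)_21 / det(I−A) = 0.2350 / 0.2295.
Δx_2 = 0.2350 × (+150) / 0.2295 = 35.25 / 0.2295 ≈ 153.6.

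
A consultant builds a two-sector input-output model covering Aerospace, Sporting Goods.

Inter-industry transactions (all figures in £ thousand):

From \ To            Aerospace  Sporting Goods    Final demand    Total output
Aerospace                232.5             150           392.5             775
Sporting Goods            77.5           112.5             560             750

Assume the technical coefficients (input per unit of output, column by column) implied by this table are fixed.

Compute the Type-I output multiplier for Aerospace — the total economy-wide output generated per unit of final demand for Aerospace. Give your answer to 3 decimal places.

m_1 = 1.652

Technical coefficients a_ij = z_ij / X_j:
  a_11 = 232.5/775 = 0.30, a_21 = 77.5/775 = 0.10
  a_12 = 150/750 = 0.20, a_22 = 112.5/750 = 0.15
I − A =
  [   0.70    -0.20]
  [  -0.10     0.85]
det(I−A) = (0.70)(0.85) − (-0.20)(-0.10) = 0.5750
adj(I−A) = [[0.85, 0.20], [0.10, 0.70]]
(I − A)⁻¹ = adj(I−A) / det(I−A) ≈
  [   1.4783     0.3478]
  [   0.1739     1.2174]
The output multiplier for sector j is the column-j sum of the Leontief inverse (I − A)⁻¹ = adj(I−A) / det(I−A).
Column 1 of adj(I−A): (0.85, 0.10); det(I−A) = 0.5750.
m_1 = (0.85 + 0.10) / 0.5750 = 0.95 / 0.5750 ≈ 1.652.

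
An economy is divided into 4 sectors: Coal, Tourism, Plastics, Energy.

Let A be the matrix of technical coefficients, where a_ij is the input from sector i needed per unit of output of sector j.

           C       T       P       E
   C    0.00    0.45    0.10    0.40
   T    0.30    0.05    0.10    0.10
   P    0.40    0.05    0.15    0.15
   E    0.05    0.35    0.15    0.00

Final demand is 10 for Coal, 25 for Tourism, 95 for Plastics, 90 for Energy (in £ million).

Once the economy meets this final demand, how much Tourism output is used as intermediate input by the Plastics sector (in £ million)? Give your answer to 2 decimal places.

z_TP = 22.06

I − A =
  [   1.00    -0.45    -0.10    -0.40]
  [  -0.30     0.95    -0.10    -0.10]
  [  -0.40    -0.05     0.85    -0.15]
  [  -0.05    -0.35    -0.15     1.00]
Compute the cofactors C_ij = (−1)^(i+j)·(3×3 minor ij) of I−A; the adjugate is their transpose:
adj(I−A) = Cᵀ =
  [ 0.745375   0.504625   0.214250   0.380750]
  [ 0.299250   0.745750   0.161500   0.218500]
  [ 0.404125   0.340875   0.716750   0.303250]
  [ 0.202625   0.337375   0.174750   0.630250]
det(I−A) = Σ_j (I−A)_1j·C_1j = (1.00)(0.745375) + (-0.45)(0.299250) + (-0.10)(0.404125) + (-0.40)(0.202625) = 0.48925
(I − A)⁻¹ = adj(I−A) / det(I−A) ≈
  [   1.5235     1.0314     0.4379     0.7782]
  [   0.6117     1.5243     0.3301     0.4466]
  [   0.8260     0.6967     1.4650     0.6198]
  [   0.4142     0.6896     0.3572     1.2882]
First solve x = (I − A)⁻¹ d = adj(I−A)·d / det(I−A); in particular x_P = (0.404125·10 + 0.340875·25 + 0.716750·95 + 0.303250·90) / 0.48925 = 107.946875 / 0.48925 ≈ 220.6375.
Intermediate flow from T to P: z_TP = a_TP · x_P = 0.10 × 107.946875 / 0.48925 = 10.7946875 / 0.48925 ≈ 22.06.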